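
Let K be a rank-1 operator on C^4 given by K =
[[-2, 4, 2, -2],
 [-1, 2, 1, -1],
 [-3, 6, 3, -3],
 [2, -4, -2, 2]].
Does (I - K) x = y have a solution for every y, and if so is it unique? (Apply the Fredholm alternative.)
(I - K) is invertible (det(I - K) = -4 ≠ 0), so for every y in C^4 the equation (I - K) x = y has a unique solution.

K has rank 1, so it is an outer product K = u v^T: every row of K is a multiple of one row vector. Reading off the entries, u = (2, 1, 3, -2) and v = (-1, 2, 1, -1) (row i of K equals u_i·v^T). A rank-one matrix u v^T satisfies K u = u (v·u) and kills the (3)-dimensional subspace v^⊥, so its characteristic polynomial is lambda^3 (lambda - v·u) with v·u = tr K = 5. Hence the eigenvalues of I - K are 1 (multiplicity 3) and 1 - (5) = -4, so det(I - K) = -4. (Direct check: I - K =
[[3, -4, -2, 2],
 [1, -1, -1, 1],
 [3, -6, -2, 3],
 [-2, 4, 2, -1]]
has determinant -4.) The finite-dimensional Fredholm alternative says: either (I - K) is invertible, or ker(I - K) ≠ {0} and then range(I - K) = ker((I - K)^*)^⊥, with dim ker(I - K) = dim ker((I - K)^*). Since det(I - K) ≠ 0, 1 is not an eigenvalue of K and ker(I - K) = {0}, so we are in the first case: for every y there is a unique x = (I - K)^(-1) y. Explicitly, by the Sherman–Morrison formula, (I - u v^T)^(-1) = I + u v^T/(1 - v·u), i.e. (I - K)^(-1) = I + K/(-4).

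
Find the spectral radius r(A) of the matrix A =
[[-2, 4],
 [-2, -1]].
r(A) = sqrt(10) ≈ 3.1623

The eigenvalues of A are the roots of its characteristic polynomial. With M = A (coefficients from the trace and determinant):
  p(λ) = det(λ I - M) = λ^2 + 3λ + 10.
For λ^2 + 3λ + 10 the discriminant is -31. It is negative, so the roots are the complex-conjugate pair λ = -3/2 ± (sqrt(31)/2) i ≈ -1.5 ± 2.7839i. For a conjugate pair the product of the roots equals the constant term, so |λ|^2 = 10 and |λ| = sqrt(10) ≈ 3.1623.
Thus the eigenvalues (to 4 decimals) are -1.5 ± 2.7839i (modulus 3.1623). The spectral radius is the largest modulus: r(A) = sqrt(10) ≈ 3.1623. (Cross-check: r(A) ≤ ||A||_2 ≈ 4.4721; equality holds whenever A is normal, though it can also hold for some non-normal A.)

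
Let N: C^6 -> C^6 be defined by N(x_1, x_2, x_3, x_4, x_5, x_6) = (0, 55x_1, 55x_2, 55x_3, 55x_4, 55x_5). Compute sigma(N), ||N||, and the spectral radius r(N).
sigma(N) = {0}; ||N|| = 55; r(N) = 0. (N is nilpotent with N^6 = 0.)

On C^6, N is a strictly lower-triangular matrix with 55 on the subdiagonal and zeros elsewhere, so its characteristic polynomial is lambda^6 and every eigenvalue is 0: sigma(N) = {0}. For the operator norm, N e_i = 55e_{i+1} for i = 1, ..., 5 and N e_6 = 0, so the singular values of N are 55 (with multiplicity 5) and 0; hence ||N|| = 55. The spectral radius r(N) = max|lambda| = 0. Note ||N|| > r(N) — characteristic of non-normal nilpotent operators. Indeed N^6 = 0.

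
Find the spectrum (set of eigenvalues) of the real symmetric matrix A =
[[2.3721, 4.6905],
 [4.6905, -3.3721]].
sigma(A) ≈ {-6, 5}

A is real symmetric, so its spectrum consists of real eigenvalues. Expanding the characteristic polynomial of the displayed matrix gives
  det(λ I - A) = p(λ) = λ^2 + (1)λ + (-30).
Solving p(λ) = 0 yields eigenvalues ≈ -6, 5. (A is shown rounded to 4 decimals, so these recover the underlying integer eigenvalues to within that precision.)
Verification: the trace of A = -1 equals the sum of eigenvalues -1, and det(A) ≈ -29.9997 matches the eigenvalue product -30.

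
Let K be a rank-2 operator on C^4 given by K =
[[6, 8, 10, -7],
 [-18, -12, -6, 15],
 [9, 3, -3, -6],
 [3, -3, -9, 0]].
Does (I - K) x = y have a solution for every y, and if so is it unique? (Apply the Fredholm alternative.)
(I - K) is invertible (det(I - K) = 40 ≠ 0), so for every y in C^4 the equation (I - K) x = y has a unique solution.

K has rank 2 and factors as K = U V^T = u1 v1^T + u2 v2^T with u1 = (1, 3, -3, -3), v1 = (-3, -1, 1, 2), u2 = (3, -3, 0, -2), v2 = (3, 3, 3, -3) (multiplying out reproduces the displayed K). The nonzero eigenvalues of U V^T coincide with those of the 2 x 2 matrix G = V^T U = [[v1·u1, v1·u2], [v2·u1, v2·u2]] = [[-15, -10], [12, 6]], and by the Sylvester determinant identity det(I_4 - U V^T) = det(I_2 - V^T U) = det([[16, 10], [-12, -5]]) = (16)(-5) - (10)(-12) = 40. (Direct check: I - K =
[[-5, -8, -10, 7],
 [18, 13, 6, -15],
 [-9, -3, 4, 6],
 [-3, 3, 9, 1]]
has determinant 40.) The finite-dimensional Fredholm alternative says: either (I - K) is invertible, or ker(I - K) ≠ {0} and then range(I - K) = ker((I - K)^*)^⊥, with dim ker(I - K) = dim ker((I - K)^*). Since det(I - K) ≠ 0, 1 is not an eigenvalue of K and ker(I - K) = {0}, so we are in the first case: for every y there is a unique x = (I - K)^(-1) y. (Explicitly, by the Woodbury identity, (I - U V^T)^(-1) = I + U (I_2 - G)^(-1) V^T.)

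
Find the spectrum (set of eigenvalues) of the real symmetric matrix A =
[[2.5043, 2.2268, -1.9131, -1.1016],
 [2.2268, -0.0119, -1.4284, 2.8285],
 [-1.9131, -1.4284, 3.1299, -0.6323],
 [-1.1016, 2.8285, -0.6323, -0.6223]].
sigma(A) ≈ {-4, 1, 2, 6}

A is real symmetric, so its spectrum consists of real eigenvalues. Expanding the characteristic polynomial of the displayed matrix gives
  det(λ I - A) = p(λ) = λ^4 + (-5)λ^3 + (-16)λ^2 + (68)λ + (-48).
Solving p(λ) = 0 yields eigenvalues ≈ -4, 1, 2, 6. (A is shown rounded to 4 decimals, so these recover the underlying integer eigenvalues to within that precision.)
Verification: the trace of A = 5 equals the sum of eigenvalues 5, and det(A) ≈ -48.0009 matches the eigenvalue product -48.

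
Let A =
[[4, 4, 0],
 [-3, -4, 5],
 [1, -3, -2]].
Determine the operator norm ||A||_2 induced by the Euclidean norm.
||A||_2 ≈ 8.4074 (= sqrt(largest eigenvalue of A^T A))

||A||_2 = sigma_max(A) = sqrt(lambda_max(A^T A)). Form the symmetric matrix M = A^T A =
[[26, 25, -17],
 [25, 41, -14],
 [-17, -14, 29]].
Its characteristic polynomial (trace, sum of principal 2x2 minors, determinant of M give the coefficients) is
  p(λ) = det(λ I - M) = λ^3 - 96λ^2 + 1899λ - 7744.
No integer candidate from the rational root theorem (±divisors of 7744) is a root, so the roots are irrational. The cubic discriminant is Δ = 2229004980 > 0, so there are three distinct real roots. p(5) = -524 and p(6) = 410 have opposite signs, so a root lies in (5, 6); Newton's method refines it to λ ≈ 5.5399. p(19) = 540 and p(20) = -164 have opposite signs, so a root lies in (19, 20); Newton's method refines it to λ ≈ 19.7762. p(70) = -2214 and p(71) = 1060 have opposite signs, so a root lies in (70, 71); Newton's method refines it to λ ≈ 70.6839. Check (Vieta): the three roots sum to 96, matching tr M = 96.
So the eigenvalues of A^T A are ≈ 5.5399, 19.7762, 70.6839 (all ≥ 0, as they must be for A^T A). The largest is λ_max ≈ 70.6839, hence ||A||_2 = sqrt(λ_max) ≈ 8.4074.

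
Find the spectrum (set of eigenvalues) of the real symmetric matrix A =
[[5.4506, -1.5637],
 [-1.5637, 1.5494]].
sigma(A) ≈ {1, 6}

A is real symmetric, so its spectrum consists of real eigenvalues. Expanding the characteristic polynomial of the displayed matrix gives
  det(λ I - A) = p(λ) = λ^2 + (-7)λ + (6).
Solving p(λ) = 0 yields eigenvalues ≈ 1, 6. (A is shown rounded to 4 decimals, so these recover the underlying integer eigenvalues to within that precision.)
Verification: the trace of A = 7 equals the sum of eigenvalues 7, and det(A) ≈ 6.0000 matches the eigenvalue product 6.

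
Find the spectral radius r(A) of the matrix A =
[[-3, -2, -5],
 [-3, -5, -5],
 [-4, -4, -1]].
r(A) ≈ 10.7036

The eigenvalues of A are the roots of its characteristic polynomial. With M = A (coefficients from the trace, the sum of principal 2x2 minors, and det A):
  p(λ) = det(λ I - M) = λ^3 + 9λ^2 - 23λ - 51.
No integer candidate from the rational root theorem (±divisors of 51) is a root, so the roots are irrational. The cubic discriminant is Δ = 360032 > 0, so there are three distinct real roots. p(-11) = -40 and p(-10) = 79 have opposite signs, so a root lies in (-11, -10); Newton's method refines it to λ ≈ -10.7036. p(-2) = 23 and p(-1) = -20 have opposite signs, so a root lies in (-2, -1); Newton's method refines it to λ ≈ -1.4913. p(3) = -12 and p(4) = 65 have opposite signs, so a root lies in (3, 4); Newton's method refines it to λ ≈ 3.195. Check (Vieta): the three roots sum to -9, matching tr M = -9.
Thus the eigenvalues (to 4 decimals) are -10.7036 (modulus 10.7036); -1.4913 (modulus 1.4913); 3.195 (modulus 3.195). The spectral radius is the largest modulus: r(A) ≈ 10.7036. (Cross-check: r(A) ≤ ||A||_2 ≈ 10.83; equality holds whenever A is normal, though it can also hold for some non-normal A.)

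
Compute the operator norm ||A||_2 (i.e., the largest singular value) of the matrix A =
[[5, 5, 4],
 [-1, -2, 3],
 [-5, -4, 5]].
||A||_2 ≈ 9.8585 (= sqrt(largest eigenvalue of A^T A))

||A||_2 = sigma_max(A) = sqrt(lambda_max(A^T A)). Form the symmetric matrix M = A^T A =
[[51, 47, -8],
 [47, 45, -6],
 [-8, -6, 50]].
Its characteristic polynomial (trace, sum of principal 2x2 minors, determinant of M give the coefficients) is
  p(λ) = det(λ I - M) = λ^3 - 146λ^2 + 4786λ - 4096.
No integer candidate from the rational root theorem (±divisors of 4096) is a root, so the roots are irrational. The cubic discriminant is Δ = 49827050224 > 0, so there are three distinct real roots. p(0) = -4096 and p(1) = 545 have opposite signs, so a root lies in (0, 1); Newton's method refines it to λ ≈ 0.8793. p(47) = 2155 and p(48) = -160 have opposite signs, so a root lies in (47, 48); Newton's method refines it to λ ≈ 47.931. p(97) = -895 and p(98) = 3940 have opposite signs, so a root lies in (97, 98); Newton's method refines it to λ ≈ 97.1898. Check (Vieta): the three roots sum to 146, matching tr M = 146.
So the eigenvalues of A^T A are ≈ 0.8793, 47.931, 97.1898 (all ≥ 0, as they must be for A^T A). The largest is λ_max ≈ 97.1898, hence ||A||_2 = sqrt(λ_max) ≈ 9.8585.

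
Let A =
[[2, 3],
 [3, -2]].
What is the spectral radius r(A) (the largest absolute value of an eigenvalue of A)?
r(A) = sqrt(52)/2 ≈ 3.6056

The eigenvalues of A are the roots of its characteristic polynomial. With M = A (coefficients from the trace and determinant):
  p(λ) = det(λ I - M) = λ^2 - 13.
For λ^2 - 13 the discriminant is 52. It is nonnegative but not a perfect square, so the roots are real and irrational: λ = ± sqrt(52)/2 ≈ 3.6056, -3.6056.
Thus the eigenvalues (to 4 decimals) are 3.6056 (modulus 3.6056); -3.6056 (modulus 3.6056). The spectral radius is the largest modulus: r(A) = sqrt(52)/2 ≈ 3.6056. (Cross-check: r(A) ≤ ||A||_2 ≈ 3.6056; equality holds whenever A is normal, though it can also hold for some non-normal A.)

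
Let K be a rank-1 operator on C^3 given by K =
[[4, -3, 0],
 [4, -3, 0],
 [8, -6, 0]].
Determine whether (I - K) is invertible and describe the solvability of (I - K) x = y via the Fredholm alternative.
(I - K) is singular (det(I - K) = 0, i.e. 1 ∈ sigma(K)). (I - K) x = y is solvable iff y ⊥ ker((I - K)^*) = span{(4, -3, 0)}, i.e. iff 4y_1 - 3y_2 = 0. When solvable, the solutions are x = y + c·(1, 1, 2), c arbitrary (ker(I - K) = span{(1, 1, 2)}, dimension 1).

K has rank 1, so it is an outer product K = u v^T: every row of K is a multiple of one row vector. Reading off the entries, u = (1, 1, 2) and v = (4, -3, 0) (row i of K equals u_i·v^T). A rank-one matrix u v^T satisfies K u = u (v·u) and kills the (2)-dimensional subspace v^⊥, so its characteristic polynomial is lambda^2 (lambda - v·u) with v·u = tr K = 1. Hence the eigenvalues of I - K are 1 (multiplicity 2) and 1 - (1) = 0, so det(I - K) = 0. (Direct check: I - K =
[[-3, 3, 0],
 [-4, 4, 0],
 [-8, 6, 1]]
has determinant 0.) So 1 is an eigenvalue of K and (I - K) is not invertible. The finite-dimensional Fredholm alternative says: either (I - K) is invertible, or ker(I - K) ≠ {0} and then range(I - K) = ker((I - K)^*)^⊥, with dim ker(I - K) = dim ker((I - K)^*). We are in the second case, so we need both kernels. Kernel of I - K: (I - K) u = u - u (v·u) = u - u = 0, so ker(I - K) = span{u} = span{(1, 1, 2)} (it is exactly 1-dimensional because rank(I - K) = 2). Kernel of the adjoint: K is real, so (I - K)^* = I - K^T = I - v u^T, and (I - v u^T) v = v - v (u·v) = 0; hence ker((I - K)^*) = span{v} = span{(4, -3, 0)}. Therefore (I - K) x = y is solvable iff <y, v> = 0, i.e. iff 4y_1 - 3y_2 = 0. When this holds, K y = u (v·y) = 0, so (I - K) y = y and x = y is a particular solution; the full solution set is the line x = y + c·u = y + c·(1, 1, 2), c ∈ C.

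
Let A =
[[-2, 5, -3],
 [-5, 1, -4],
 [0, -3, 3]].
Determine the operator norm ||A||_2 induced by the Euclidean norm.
||A||_2 ≈ 8.9105 (= sqrt(largest eigenvalue of A^T A))

||A||_2 = sigma_max(A) = sqrt(lambda_max(A^T A)). Form the symmetric matrix M = A^T A =
[[29, -15, 26],
 [-15, 35, -28],
 [26, -28, 34]].
Its characteristic polynomial (trace, sum of principal 2x2 minors, determinant of M give the coefficients) is
  p(λ) = det(λ I - M) = λ^3 - 98λ^2 + 1506λ - 2304.
No integer candidate from the rational root theorem (±divisors of 2304) is a root, so the roots are irrational. The cubic discriminant is Δ = 5422985712 > 0, so there are three distinct real roots. p(1) = -895 and p(2) = 324 have opposite signs, so a root lies in (1, 2); Newton's method refines it to λ ≈ 1.7187. p(16) = 800 and p(17) = -111 have opposite signs, so a root lies in (16, 17); Newton's method refines it to λ ≈ 16.8836. p(79) = -1909 and p(80) = 2976 have opposite signs, so a root lies in (79, 80); Newton's method refines it to λ ≈ 79.3977. Check (Vieta): the three roots sum to 98, matching tr M = 98.
So the eigenvalues of A^T A are ≈ 1.7187, 16.8836, 79.3977 (all ≥ 0, as they must be for A^T A). The largest is λ_max ≈ 79.3977, hence ||A||_2 = sqrt(λ_max) ≈ 8.9105.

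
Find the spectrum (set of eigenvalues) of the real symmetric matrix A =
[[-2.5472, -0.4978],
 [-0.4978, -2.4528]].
sigma(A) ≈ {-3, -2}

A is real symmetric, so its spectrum consists of real eigenvalues. Expanding the characteristic polynomial of the displayed matrix gives
  det(λ I - A) = p(λ) = λ^2 + (5)λ + (6).
Solving p(λ) = 0 yields eigenvalues ≈ -3, -2. (A is shown rounded to 4 decimals, so these recover the underlying integer eigenvalues to within that precision.)
Verification: the trace of A = -5 equals the sum of eigenvalues -5, and det(A) ≈ 6.0000 matches the eigenvalue product 6.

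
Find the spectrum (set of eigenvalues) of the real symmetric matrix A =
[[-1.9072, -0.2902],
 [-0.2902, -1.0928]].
sigma(A) ≈ {-2, -1}

A is real symmetric, so its spectrum consists of real eigenvalues. Expanding the characteristic polynomial of the displayed matrix gives
  det(λ I - A) = p(λ) = λ^2 + (3)λ + (2).
Solving p(λ) = 0 yields eigenvalues ≈ -2, -1. (A is shown rounded to 4 decimals, so these recover the underlying integer eigenvalues to within that precision.)
Verification: the trace of A = -3 equals the sum of eigenvalues -3, and det(A) ≈ 2.0000 matches the eigenvalue product 2.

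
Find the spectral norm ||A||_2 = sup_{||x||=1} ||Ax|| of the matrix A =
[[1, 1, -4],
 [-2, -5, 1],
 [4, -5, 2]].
||A||_2 ≈ 7.8846 (= sqrt(largest eigenvalue of A^T A))

||A||_2 = sigma_max(A) = sqrt(lambda_max(A^T A)). Form the symmetric matrix M = A^T A =
[[21, -9, 2],
 [-9, 51, -19],
 [2, -19, 21]].
Its characteristic polynomial (trace, sum of principal 2x2 minors, determinant of M give the coefficients) is
  p(λ) = det(λ I - M) = λ^3 - 93λ^2 + 2137λ - 13689.
No integer candidate from the rational root theorem (±divisors of 13689) is a root, so the roots are irrational. The cubic discriminant is Δ = 328556192 > 0, so there are three distinct real roots. p(11) = -104 and p(12) = 291 have opposite signs, so a root lies in (11, 12); Newton's method refines it to λ ≈ 11.2364. p(19) = 200 and p(20) = -149 have opposite signs, so a root lies in (19, 20); Newton's method refines it to λ ≈ 19.5968. p(62) = -359 and p(63) = 1872 have opposite signs, so a root lies in (62, 63); Newton's method refines it to λ ≈ 62.1668. Check (Vieta): the three roots sum to 93, matching tr M = 93.
So the eigenvalues of A^T A are ≈ 11.2364, 19.5968, 62.1668 (all ≥ 0, as they must be for A^T A). The largest is λ_max ≈ 62.1668, hence ||A||_2 = sqrt(λ_max) ≈ 7.8846.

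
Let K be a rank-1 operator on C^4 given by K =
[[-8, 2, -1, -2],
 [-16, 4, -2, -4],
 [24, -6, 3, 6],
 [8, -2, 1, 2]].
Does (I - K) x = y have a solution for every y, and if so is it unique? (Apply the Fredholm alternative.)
(I - K) is singular (det(I - K) = 0, i.e. 1 ∈ sigma(K)). (I - K) x = y is solvable iff y ⊥ ker((I - K)^*) = span{(-8, 2, -1, -2)}, i.e. iff -8y_1 + 2y_2 - y_3 - 2y_4 = 0. When solvable, the solutions are x = y + c·(1, 2, -3, -1), c arbitrary (ker(I - K) = span{(1, 2, -3, -1)}, dimension 1).

K has rank 1, so it is an outer product K = u v^T: every row of K is a multiple of one row vector. Reading off the entries, u = (1, 2, -3, -1) and v = (-8, 2, -1, -2) (row i of K equals u_i·v^T). A rank-one matrix u v^T satisfies K u = u (v·u) and kills the (3)-dimensional subspace v^⊥, so its characteristic polynomial is lambda^3 (lambda - v·u) with v·u = tr K = 1. Hence the eigenvalues of I - K are 1 (multiplicity 3) and 1 - (1) = 0, so det(I - K) = 0. (Direct check: I - K =
[[9, -2, 1, 2],
 [16, -3, 2, 4],
 [-24, 6, -2, -6],
 [-8, 2, -1, -1]]
has determinant 0.) So 1 is an eigenvalue of K and (I - K) is not invertible. The finite-dimensional Fredholm alternative says: either (I - K) is invertible, or ker(I - K) ≠ {0} and then range(I - K) = ker((I - K)^*)^⊥, with dim ker(I - K) = dim ker((I - K)^*). We are in the second case, so we need both kernels. Kernel of I - K: (I - K) u = u - u (v·u) = u - u = 0, so ker(I - K) = span{u} = span{(1, 2, -3, -1)} (it is exactly 1-dimensional because rank(I - K) = 3). Kernel of the adjoint: K is real, so (I - K)^* = I - K^T = I - v u^T, and (I - v u^T) v = v - v (u·v) = 0; hence ker((I - K)^*) = span{v} = span{(-8, 2, -1, -2)}. Therefore (I - K) x = y is solvable iff <y, v> = 0, i.e. iff -8y_1 + 2y_2 - y_3 - 2y_4 = 0. When this holds, K y = u (v·y) = 0, so (I - K) y = y and x = y is a particular solution; the full solution set is the line x = y + c·u = y + c·(1, 2, -3, -1), c ∈ C.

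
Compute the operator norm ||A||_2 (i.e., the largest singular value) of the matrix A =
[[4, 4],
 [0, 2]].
||A||_2 = sqrt((36 + sqrt(1040))/2) ≈ 5.8416 (= sqrt(largest eigenvalue of A^T A))

||A||_2 = sigma_max(A) = sqrt(lambda_max(A^T A)). Form the symmetric matrix M = A^T A =
[[16, 16],
 [16, 20]].
Its characteristic polynomial (trace, determinant of M give the coefficients) is
  p(λ) = det(λ I - M) = λ^2 - 36λ + 64.
For λ^2 - 36λ + 64 the discriminant is 1040. It is nonnegative but not a perfect square, so the roots are real and irrational: λ = (36 ± sqrt(1040))/2 ≈ 34.1245, 1.8755.
So the eigenvalues of A^T A are ≈ 1.8755, 34.1245 (all ≥ 0, as they must be for A^T A). The largest is λ_max = (36 + sqrt(1040))/2 ≈ 34.1245, hence ||A||_2 = sqrt(λ_max) = sqrt((36 + sqrt(1040))/2) ≈ 5.8416.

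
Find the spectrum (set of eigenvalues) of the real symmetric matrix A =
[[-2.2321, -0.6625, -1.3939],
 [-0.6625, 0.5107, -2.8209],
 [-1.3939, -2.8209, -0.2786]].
sigma(A) ≈ {-4, -1, 3}

A is real symmetric, so its spectrum consists of real eigenvalues. Expanding the characteristic polynomial of the displayed matrix gives
  det(λ I - A) = p(λ) = λ^3 + (2)λ^2 + (-11)λ + (-12).
Solving p(λ) = 0 yields eigenvalues ≈ -4, -1, 3. (A is shown rounded to 4 decimals, so these recover the underlying integer eigenvalues to within that precision.)
Verification: the trace of A = -2 equals the sum of eigenvalues -2, and det(A) ≈ 11.9995 matches the eigenvalue product 12.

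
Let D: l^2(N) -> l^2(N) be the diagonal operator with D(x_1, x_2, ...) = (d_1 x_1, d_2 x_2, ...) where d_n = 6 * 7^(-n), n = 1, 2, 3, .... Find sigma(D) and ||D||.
sigma(D) = {6 * 7^(-n) : n ≥ 1} ∪ {0}; ||D|| = 6/7

A bounded diagonal operator on l^2 with diagonal entries d_n has spectrum equal to the closure of {d_n : n ≥ 1}: every d_n is an eigenvalue (with eigenvector e_n), so {d_n} ⊂ sigma(D); the spectrum is closed, so its closure is too; and for lambda not in the closure, (D - lambda I) has bounded inverse (the diagonal entries 1/(d_n - lambda) are bounded). For our sequence d_n = 6 * 7^(-n), n = 1, 2, 3, ...:
  - {d_n} = {6 * 7^(-n) : n ≥ 1}; the only limit point is 0
  - closure = {6 * 7^(-n) : n ≥ 1} ∪ {0}
For the norm: a diagonal operator has ||D|| = sup_n |d_n|. Here d_n = 6 * 7^(-n) is positive and decreasing, so sup_n |d_n| = d_1 = 6/7. So ||D|| = 6/7.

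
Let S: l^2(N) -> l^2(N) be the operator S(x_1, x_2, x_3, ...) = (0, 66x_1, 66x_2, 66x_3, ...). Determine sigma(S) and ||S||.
sigma(S) = closed disk {z in C : |z| ≤ 66}; ||S|| = 66

Note S = 66·U where U is the unit right shift (U x)_k = x_{k-1} (with x_0 := 0); so ||S|| = 66||U|| and sigma(S) = 66·sigma(U). ||S x||^2 = sum_{k≥1} |66x_k|^2 = 4356||x||^2, so ||S|| = 66 and sigma(S) ⊂ {|z| ≤ 66}. For any |lambda| < 66, the equation (S - lambda I) x = 0 forces x_1 = 0, then 66x_k = lambda x_{k+1} ⇒ x = 0, so S has no eigenvalues. But (S - lambda I) is not surjective for |lambda| < 66: solving (S - lambda I) x = e_1 would require x_n proportional to (lambda/66)^(-n), which is not in l^2. So every |lambda| < 66 lies in the residual spectrum. The boundary |lambda| = 66 is in the approximate point spectrum (the spectrum is closed). Hence sigma(S) is the closed disk of radius 66.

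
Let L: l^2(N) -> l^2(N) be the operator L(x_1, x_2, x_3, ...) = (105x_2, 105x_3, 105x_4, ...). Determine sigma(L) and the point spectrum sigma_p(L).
sigma(L) = closed disk {z in C : |z| ≤ 105}; sigma_p(L) = open disk {z in C : |z| < 105}

Note L = 105·V where V is the unit left shift (V x)_k = x_{k+1}; so sigma(L) = 105·sigma(V) and ||L|| = 105||V||. ||L x||^2 = 11025sum_{k≥2} |x_k|^2 ≤ 11025||x||^2, with equality on {x : x_1 = 0}, so ||L|| = 105. For any lambda with |lambda| < 105, set r = lambda/105 (|r| < 1); the vector x = (1, r, r^2, ...) is in l^2 and satisfies L x = 105(r, r^2, ...) = lambda x, so lambda is an eigenvalue. On the boundary |lambda| = 105 the geometric series diverges, so no l^2 eigenvector exists, but these lambda lie in the approximate point spectrum. Hence sigma(L) is the closed disk of radius 105 and sigma_p(L) is the open disk.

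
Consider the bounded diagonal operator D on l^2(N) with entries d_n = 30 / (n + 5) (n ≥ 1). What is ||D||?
||D|| = 5 (attained at n = 1)

For D diagonal, ||D|| = sup_n |d_n| = sup_n 30/(n + 5). This is positive and strictly decreasing in n, so the supremum is attained at n = 1: d_1 = 30/(1 + 5) = 5. Hence ||D|| = 5.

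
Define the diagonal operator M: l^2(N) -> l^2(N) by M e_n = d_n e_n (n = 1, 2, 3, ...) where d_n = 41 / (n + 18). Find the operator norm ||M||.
||M|| = 41/19 (attained at n = 1)

For M diagonal, ||M|| = sup_n |d_n| = sup_n 41/(n + 18). This is positive and strictly decreasing in n, so the supremum is attained at n = 1: d_1 = 41/(1 + 18) = 41/19. Hence ||M|| = 41/19.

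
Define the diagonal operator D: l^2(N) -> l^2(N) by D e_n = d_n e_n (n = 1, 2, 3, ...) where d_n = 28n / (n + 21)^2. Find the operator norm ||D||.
||D|| = 1/3 (attained at n = 21)

For D diagonal, ||D|| = sup_n |d_n|. Treat f(x) = 28x / (x + 21)^2 for real x > 0. By the quotient rule, f'(x) = 28(21 - x)/(x + 21)^3, which is positive for x < 21 and negative for x > 21. So f has a unique maximum at x = 21, and since 21 is a positive integer, the supremum over n ≥ 1 is attained at n = 21: d_21 = 28·21/(21 + 21)^2 = 28·21/1764 = 1/3. Hence ||D|| = 1/3.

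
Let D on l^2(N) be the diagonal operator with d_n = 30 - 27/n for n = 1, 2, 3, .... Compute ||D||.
||D|| = 30

For a diagonal operator on l^2 with entries d_n, ||D|| = sup_n |d_n|. Here d_1 = 3, d_2 = 33/2, ..., and d_n = 30 - 27/n increases monotonically toward 30. All terms lie in [3, 30), so |d_n| = d_n and the supremum is the limit 30, which is not attained by any individual d_n. Hence ||D|| = 30.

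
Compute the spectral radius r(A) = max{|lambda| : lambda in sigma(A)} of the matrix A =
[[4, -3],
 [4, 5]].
r(A) = sqrt(32) ≈ 5.6569

The eigenvalues of A are the roots of its characteristic polynomial. With M = A (coefficients from the trace and determinant):
  p(λ) = det(λ I - M) = λ^2 - 9λ + 32.
For λ^2 - 9λ + 32 the discriminant is -47. It is negative, so the roots are the complex-conjugate pair λ = 9/2 ± (sqrt(47)/2) i ≈ 4.5 ± 3.4278i. For a conjugate pair the product of the roots equals the constant term, so |λ|^2 = 32 and |λ| = sqrt(32) ≈ 5.6569.
Thus the eigenvalues (to 4 decimals) are 4.5 ± 3.4278i (modulus 5.6569). The spectral radius is the largest modulus: r(A) = sqrt(32) ≈ 5.6569. (Cross-check: r(A) ≤ ||A||_2 ≈ 6.408; equality holds whenever A is normal, though it can also hold for some non-normal A.)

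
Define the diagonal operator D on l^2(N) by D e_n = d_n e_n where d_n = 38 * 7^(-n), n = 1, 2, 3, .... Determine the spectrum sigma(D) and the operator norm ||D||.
sigma(D) = {38 * 7^(-n) : n ≥ 1} ∪ {0}; ||D|| = 38/7

A bounded diagonal operator on l^2 with diagonal entries d_n has spectrum equal to the closure of {d_n : n ≥ 1}: every d_n is an eigenvalue (with eigenvector e_n), so {d_n} ⊂ sigma(D); the spectrum is closed, so its closure is too; and for lambda not in the closure, (D - lambda I) has bounded inverse (the diagonal entries 1/(d_n - lambda) are bounded). For our sequence d_n = 38 * 7^(-n), n = 1, 2, 3, ...:
  - {d_n} = {38 * 7^(-n) : n ≥ 1}; the only limit point is 0
  - closure = {38 * 7^(-n) : n ≥ 1} ∪ {0}
For the norm: a diagonal operator has ||D|| = sup_n |d_n|. Here d_n = 38 * 7^(-n) is positive and decreasing, so sup_n |d_n| = d_1 = 38/7. So ||D|| = 38/7.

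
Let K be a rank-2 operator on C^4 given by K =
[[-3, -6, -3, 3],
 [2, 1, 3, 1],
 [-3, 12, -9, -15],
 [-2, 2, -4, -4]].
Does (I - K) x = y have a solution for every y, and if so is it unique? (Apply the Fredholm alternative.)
(I - K) is invertible (det(I - K) = -14 ≠ 0), so for every y in C^4 the equation (I - K) x = y has a unique solution.

K has rank 2 and factors as K = U V^T = u1 v1^T + u2 v2^T with u1 = (3, -1, -3, 0), v1 = (0, -3, 1, 3), u2 = (3, -2, 3, 2), v2 = (-1, 1, -2, -2) (multiplying out reproduces the displayed K). The nonzero eigenvalues of U V^T coincide with those of the 2 x 2 matrix G = V^T U = [[v1·u1, v1·u2], [v2·u1, v2·u2]] = [[0, 15], [2, -15]], and by the Sylvester determinant identity det(I_4 - U V^T) = det(I_2 - V^T U) = det([[1, -15], [-2, 16]]) = (1)(16) - (-15)(-2) = -14. (Direct check: I - K =
[[4, 6, 3, -3],
 [-2, 0, -3, -1],
 [3, -12, 10, 15],
 [2, -2, 4, 5]]
has determinant -14.) The finite-dimensional Fredholm alternative says: either (I - K) is invertible, or ker(I - K) ≠ {0} and then range(I - K) = ker((I - K)^*)^⊥, with dim ker(I - K) = dim ker((I - K)^*). Since det(I - K) ≠ 0, 1 is not an eigenvalue of K and ker(I - K) = {0}, so we are in the first case: for every y there is a unique x = (I - K)^(-1) y. (Explicitly, by the Woodbury identity, (I - U V^T)^(-1) = I + U (I_2 - G)^(-1) V^T.)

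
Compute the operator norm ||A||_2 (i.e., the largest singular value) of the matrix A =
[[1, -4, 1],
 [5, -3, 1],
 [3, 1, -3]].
||A||_2 ≈ 6.8932 (= sqrt(largest eigenvalue of A^T A))

||A||_2 = sigma_max(A) = sqrt(lambda_max(A^T A)). Form the symmetric matrix M = A^T A =
[[35, -16, -3],
 [-16, 26, -10],
 [-3, -10, 11]].
Its characteristic polynomial (trace, sum of principal 2x2 minors, determinant of M give the coefficients) is
  p(λ) = det(λ I - M) = λ^3 - 72λ^2 + 1216λ - 2500.
No integer candidate from the rational root theorem (±divisors of 2500) is a root, so the roots are irrational. The cubic discriminant is Δ = 511779920 > 0, so there are three distinct real roots. p(2) = -348 and p(3) = 527 have opposite signs, so a root lies in (2, 3); Newton's method refines it to λ ≈ 2.3803. p(22) = 52 and p(23) = -453 have opposite signs, so a root lies in (22, 23); Newton's method refines it to λ ≈ 22.1039. p(47) = -573 and p(48) = 572 have opposite signs, so a root lies in (47, 48); Newton's method refines it to λ ≈ 47.5158. Check (Vieta): the three roots sum to 72, matching tr M = 72.
So the eigenvalues of A^T A are ≈ 2.3803, 22.1039, 47.5158 (all ≥ 0, as they must be for A^T A). The largest is λ_max ≈ 47.5158, hence ||A||_2 = sqrt(λ_max) ≈ 6.8932.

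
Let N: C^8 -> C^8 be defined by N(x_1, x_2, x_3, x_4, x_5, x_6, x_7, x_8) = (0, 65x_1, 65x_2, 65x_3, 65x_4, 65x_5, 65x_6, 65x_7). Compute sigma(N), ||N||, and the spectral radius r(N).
sigma(N) = {0}; ||N|| = 65; r(N) = 0. (N is nilpotent with N^8 = 0.)

On C^8, N is a strictly lower-triangular matrix with 65 on the subdiagonal and zeros elsewhere, so its characteristic polynomial is lambda^8 and every eigenvalue is 0: sigma(N) = {0}. For the operator norm, N e_i = 65e_{i+1} for i = 1, ..., 7 and N e_8 = 0, so the singular values of N are 65 (with multiplicity 7) and 0; hence ||N|| = 65. The spectral radius r(N) = max|lambda| = 0. Note ||N|| > r(N) — characteristic of non-normal nilpotent operators. Indeed N^8 = 0.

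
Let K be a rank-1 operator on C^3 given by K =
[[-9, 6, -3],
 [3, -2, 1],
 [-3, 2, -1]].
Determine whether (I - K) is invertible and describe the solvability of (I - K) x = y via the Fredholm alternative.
(I - K) is invertible (det(I - K) = 13 ≠ 0), so for every y in C^3 the equation (I - K) x = y has a unique solution.

K has rank 1, so it is an outer product K = u v^T: every row of K is a multiple of one row vector. Reading off the entries, u = (3, -1, 1) and v = (-3, 2, -1) (row i of K equals u_i·v^T). A rank-one matrix u v^T satisfies K u = u (v·u) and kills the (2)-dimensional subspace v^⊥, so its characteristic polynomial is lambda^2 (lambda - v·u) with v·u = tr K = -12. Hence the eigenvalues of I - K are 1 (multiplicity 2) and 1 - (-12) = 13, so det(I - K) = 13. (Direct check: I - K =
[[10, -6, 3],
 [-3, 3, -1],
 [3, -2, 2]]
has determinant 13.) The finite-dimensional Fredholm alternative says: either (I - K) is invertible, or ker(I - K) ≠ {0} and then range(I - K) = ker((I - K)^*)^⊥, with dim ker(I - K) = dim ker((I - K)^*). Since det(I - K) ≠ 0, 1 is not an eigenvalue of K and ker(I - K) = {0}, so we are in the first case: for every y there is a unique x = (I - K)^(-1) y. Explicitly, by the Sherman–Morrison formula, (I - u v^T)^(-1) = I + u v^T/(1 - v·u), i.e. (I - K)^(-1) = I + K/(13).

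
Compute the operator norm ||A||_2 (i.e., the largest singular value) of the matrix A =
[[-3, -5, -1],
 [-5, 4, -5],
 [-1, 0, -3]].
||A||_2 ≈ 8.5147 (= sqrt(largest eigenvalue of A^T A))

||A||_2 = sigma_max(A) = sqrt(lambda_max(A^T A)). Form the symmetric matrix M = A^T A =
[[35, -5, 31],
 [-5, 41, -15],
 [31, -15, 35]].
Its characteristic polynomial (trace, sum of principal 2x2 minors, determinant of M give the coefficients) is
  p(λ) = det(λ I - M) = λ^3 - 111λ^2 + 2884λ - 6724.
No integer candidate from the rational root theorem (±divisors of 6724) is a root, so the roots are irrational. The cubic discriminant is Δ = 7269918800 > 0, so there are three distinct real roots. p(2) = -1392 and p(3) = 956 have opposite signs, so a root lies in (2, 3); Newton's method refines it to λ ≈ 2.5821. p(35) = 1116 and p(36) = -100 have opposite signs, so a root lies in (35, 36); Newton's method refines it to λ ≈ 35.918. p(72) = -1252 and p(73) = 1306 have opposite signs, so a root lies in (72, 73); Newton's method refines it to λ ≈ 72.4999. Check (Vieta): the three roots sum to 111, matching tr M = 111.
So the eigenvalues of A^T A are ≈ 2.5821, 35.918, 72.4999 (all ≥ 0, as they must be for A^T A). The largest is λ_max ≈ 72.4999, hence ||A||_2 = sqrt(λ_max) ≈ 8.5147.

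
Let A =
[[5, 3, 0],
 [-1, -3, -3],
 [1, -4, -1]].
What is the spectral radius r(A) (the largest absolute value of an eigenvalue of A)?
r(A) ≈ 5.5441

The eigenvalues of A are the roots of its characteristic polynomial. With M = A (coefficients from the trace, the sum of principal 2x2 minors, and det A):
  p(λ) = det(λ I - M) = λ^3 - λ^2 - 26λ + 57.
No integer candidate from the rational root theorem (±divisors of 57) is a root, so the roots are irrational. The cubic discriminant is Δ = 10161 > 0, so there are three distinct real roots. p(-6) = -39 and p(-5) = 37 have opposite signs, so a root lies in (-6, -5); Newton's method refines it to λ ≈ -5.5441. p(2) = 9 and p(3) = -3 have opposite signs, so a root lies in (2, 3); Newton's method refines it to λ ≈ 2.62. p(3) = -3 and p(4) = 1 have opposite signs, so a root lies in (3, 4); Newton's method refines it to λ ≈ 3.9241. Check (Vieta): the three roots sum to 1, matching tr M = 1.
Thus the eigenvalues (to 4 decimals) are -5.5441 (modulus 5.5441); 2.62 (modulus 2.62); 3.9241 (modulus 3.9241). The spectral radius is the largest modulus: r(A) ≈ 5.5441. (Cross-check: r(A) ≤ ||A||_2 ≈ 6.9622; equality holds whenever A is normal, though it can also hold for some non-normal A.)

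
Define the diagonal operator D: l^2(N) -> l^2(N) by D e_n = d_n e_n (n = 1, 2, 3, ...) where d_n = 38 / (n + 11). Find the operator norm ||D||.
||D|| = 19/6 (attained at n = 1)

For D diagonal, ||D|| = sup_n |d_n| = sup_n 38/(n + 11). This is positive and strictly decreasing in n, so the supremum is attained at n = 1: d_1 = 38/(1 + 11) = 19/6. Hence ||D|| = 19/6.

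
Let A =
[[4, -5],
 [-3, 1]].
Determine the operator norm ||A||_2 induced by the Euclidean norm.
||A||_2 = sqrt((51 + sqrt(2117))/2) ≈ 6.9646 (= sqrt(largest eigenvalue of A^T A))

||A||_2 = sigma_max(A) = sqrt(lambda_max(A^T A)). Form the symmetric matrix M = A^T A =
[[25, -23],
 [-23, 26]].
Its characteristic polynomial (trace, determinant of M give the coefficients) is
  p(λ) = det(λ I - M) = λ^2 - 51λ + 121.
For λ^2 - 51λ + 121 the discriminant is 2117. It is nonnegative but not a perfect square, so the roots are real and irrational: λ = (51 ± sqrt(2117))/2 ≈ 48.5054, 2.4946.
So the eigenvalues of A^T A are ≈ 2.4946, 48.5054 (all ≥ 0, as they must be for A^T A). The largest is λ_max = (51 + sqrt(2117))/2 ≈ 48.5054, hence ||A||_2 = sqrt(λ_max) = sqrt((51 + sqrt(2117))/2) ≈ 6.9646.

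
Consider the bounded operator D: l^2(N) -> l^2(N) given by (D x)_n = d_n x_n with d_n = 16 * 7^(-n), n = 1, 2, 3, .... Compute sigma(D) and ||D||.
sigma(D) = {16 * 7^(-n) : n ≥ 1} ∪ {0}; ||D|| = 16/7

A bounded diagonal operator on l^2 with diagonal entries d_n has spectrum equal to the closure of {d_n : n ≥ 1}: every d_n is an eigenvalue (with eigenvector e_n), so {d_n} ⊂ sigma(D); the spectrum is closed, so its closure is too; and for lambda not in the closure, (D - lambda I) has bounded inverse (the diagonal entries 1/(d_n - lambda) are bounded). For our sequence d_n = 16 * 7^(-n), n = 1, 2, 3, ...:
  - {d_n} = {16 * 7^(-n) : n ≥ 1}; the only limit point is 0
  - closure = {16 * 7^(-n) : n ≥ 1} ∪ {0}
For the norm: a diagonal operator has ||D|| = sup_n |d_n|. Here d_n = 16 * 7^(-n) is positive and decreasing, so sup_n |d_n| = d_1 = 16/7. So ||D|| = 16/7.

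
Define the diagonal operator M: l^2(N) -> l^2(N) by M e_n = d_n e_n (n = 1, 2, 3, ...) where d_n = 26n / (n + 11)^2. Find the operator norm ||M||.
||M|| = 13/22 (attained at n = 11)

For M diagonal, ||M|| = sup_n |d_n|. Treat f(x) = 26x / (x + 11)^2 for real x > 0. By the quotient rule, f'(x) = 26(11 - x)/(x + 11)^3, which is positive for x < 11 and negative for x > 11. So f has a unique maximum at x = 11, and since 11 is a positive integer, the supremum over n ≥ 1 is attained at n = 11: d_11 = 26·11/(11 + 11)^2 = 26·11/484 = 13/22. Hence ||M|| = 13/22.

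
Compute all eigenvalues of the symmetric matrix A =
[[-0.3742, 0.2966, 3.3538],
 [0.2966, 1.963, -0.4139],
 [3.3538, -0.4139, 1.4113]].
sigma(A) ≈ {-3, 2, 4}

A is real symmetric, so its spectrum consists of real eigenvalues. Expanding the characteristic polynomial of the displayed matrix gives
  det(λ I - A) = p(λ) = λ^3 + (-3)λ^2 + (-10)λ + (24).
Solving p(λ) = 0 yields eigenvalues ≈ -3, 2, 4. (A is shown rounded to 4 decimals, so these recover the underlying integer eigenvalues to within that precision.)
Verification: the trace of A = 3 equals the sum of eigenvalues 3, and det(A) ≈ -23.9999 matches the eigenvalue product -24.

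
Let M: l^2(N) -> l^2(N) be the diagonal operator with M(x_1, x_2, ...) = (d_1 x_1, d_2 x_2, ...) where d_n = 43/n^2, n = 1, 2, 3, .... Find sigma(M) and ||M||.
sigma(M) = {43/n^2 : n ≥ 1} ∪ {0}; ||M|| = 43

A bounded diagonal operator on l^2 with diagonal entries d_n has spectrum equal to the closure of {d_n : n ≥ 1}: every d_n is an eigenvalue (with eigenvector e_n), so {d_n} ⊂ sigma(M); the spectrum is closed, so its closure is too; and for lambda not in the closure, (M - lambda I) has bounded inverse (the diagonal entries 1/(d_n - lambda) are bounded). For our sequence d_n = 43/n^2, n = 1, 2, 3, ...:
  - {d_n} = {43/n^2 : n ≥ 1}; the only limit point is 0
  - closure = {43/n^2 : n ≥ 1} ∪ {0}
For the norm: a diagonal operator has ||M|| = sup_n |d_n|. Here d_n = 43/n^2 is positive and decreasing, so sup_n |d_n| = d_1 = 43. So ||M|| = 43.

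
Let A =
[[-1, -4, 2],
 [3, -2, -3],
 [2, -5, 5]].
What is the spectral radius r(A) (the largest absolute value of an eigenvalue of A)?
r(A) ≈ 6.8114

The eigenvalues of A are the roots of its characteristic polynomial. With M = A (coefficients from the trace, the sum of principal 2x2 minors, and det A):
  p(λ) = det(λ I - M) = λ^3 - 2λ^2 - 20λ - 87.
No integer candidate from the rational root theorem (±divisors of 87) is a root, so the roots are irrational. The cubic discriminant is Δ = -236187 < 0, so there is one real root and a complex-conjugate pair. p(6) = -63 and p(7) = 18 have opposite signs, so a root lies in (6, 7); Newton's method refines it to λ ≈ 6.8114. Dividing out (λ - (6.8114)) leaves approximately λ^2 + 4.8114λ + 12.7727. For λ^2 + 4.8114λ + 12.7727 the discriminant is -27.9408. It is negative, so the remaining roots are the complex-conjugate pair λ ≈ -2.4057 ± 2.643i. Their product equals the constant term, so |λ|^2 ≈ 12.7727 and |λ| ≈ 3.5739.
Thus the eigenvalues (to 4 decimals) are 6.8114 (modulus 6.8114); -2.4057 ± 2.643i (modulus 3.5739). The spectral radius is the largest modulus: r(A) ≈ 6.8114. (Cross-check: r(A) ≤ ||A||_2 ≈ 8.3668; equality holds whenever A is normal, though it can also hold for some non-normal A.)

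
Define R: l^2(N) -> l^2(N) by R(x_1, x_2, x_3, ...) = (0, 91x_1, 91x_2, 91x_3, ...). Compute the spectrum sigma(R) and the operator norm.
sigma(R) = closed disk {z in C : |z| ≤ 91}; ||R|| = 91

Note R = 91·U where U is the unit right shift (U x)_k = x_{k-1} (with x_0 := 0); so ||R|| = 91||U|| and sigma(R) = 91·sigma(U). ||R x||^2 = sum_{k≥1} |91x_k|^2 = 8281||x||^2, so ||R|| = 91 and sigma(R) ⊂ {|z| ≤ 91}. For any |lambda| < 91, the equation (R - lambda I) x = 0 forces x_1 = 0, then 91x_k = lambda x_{k+1} ⇒ x = 0, so R has no eigenvalues. But (R - lambda I) is not surjective for |lambda| < 91: solving (R - lambda I) x = e_1 would require x_n proportional to (lambda/91)^(-n), which is not in l^2. So every |lambda| < 91 lies in the residual spectrum. The boundary |lambda| = 91 is in the approximate point spectrum (the spectrum is closed). Hence sigma(R) is the closed disk of radius 91.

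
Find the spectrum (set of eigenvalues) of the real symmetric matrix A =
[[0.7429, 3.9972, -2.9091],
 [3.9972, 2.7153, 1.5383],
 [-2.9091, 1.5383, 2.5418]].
sigma(A) ≈ {-4, 4, 6}

A is real symmetric, so its spectrum consists of real eigenvalues. Expanding the characteristic polynomial of the displayed matrix gives
  det(λ I - A) = p(λ) = λ^3 + (-6)λ^2 + (-16)λ + (95.9972).
Solving p(λ) = 0 yields eigenvalues ≈ -4, 4, 6. (A is shown rounded to 4 decimals, so these recover the underlying integer eigenvalues to within that precision.)
Verification: the trace of A = 6 equals the sum of eigenvalues 6, and det(A) ≈ -95.9972 matches the eigenvalue product -96.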